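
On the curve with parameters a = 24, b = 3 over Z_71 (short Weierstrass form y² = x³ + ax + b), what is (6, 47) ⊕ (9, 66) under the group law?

(6, 47) + (9, 66). λ = (66 - 47)/(9 - 6) ≡ 19/3 mod 71. 3⁻¹ ≡ 24 (mod 71), so λ ≡ 30.
  x = λ² - 6 - 9 = 900 - 15 ≡ 33; y = λ·(6 - 33) - 47 ≡ 66. → (33, 66)

(33, 66)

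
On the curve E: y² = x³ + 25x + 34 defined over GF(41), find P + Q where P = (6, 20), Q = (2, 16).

(6, 20) + (2, 16). λ = (16 - 20)/(2 - 6) ≡ 37/37 mod 41. 37⁻¹ ≡ 10 (mod 41) since 37·10 = 370 ≡ 1, so λ ≡ 1.
  x = λ² - 6 - 2 = 1 - 8 ≡ 34; y = λ·(6 - 34) - 20 ≡ 34. → (34, 34)

(34, 34)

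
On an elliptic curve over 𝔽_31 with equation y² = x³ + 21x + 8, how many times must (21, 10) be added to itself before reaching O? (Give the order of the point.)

3

2P: tangent at (21, 10): λ = (3·21² + 21)/(2·10) ≡ 11/20. 20⁻¹ ≡ 14 (mod 31), so λ ≡ 11·14 ≡ 30.
  x = λ² - 21 - 21 = 900 - 42 ≡ 21; y = λ·(21 - 21) - 10 ≡ 21. → (21, 21)
3P: (21, 21) + (21, 10): same x and y₁ ≡ -y₂, so the sum is O.
3P = O, so the order is 3.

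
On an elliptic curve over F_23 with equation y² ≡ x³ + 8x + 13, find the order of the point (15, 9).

2P: tangent at (15, 9): λ = (3·15² + 8)/(2·9) ≡ 16/18. 18⁻¹ ≡ 9 (mod 23), so λ ≡ 16·9 ≡ 6.
  x = λ² - 15 - 15 = 36 - 30 ≡ 6; y = λ·(15 - 6) - 9 ≡ 22. → (6, 22)
3P: (6, 22) + (15, 9). λ = (9 - 22)/(15 - 6) ≡ 10/9 mod 23. 9⁻¹ ≡ 18 (mod 23) since 9·18 = 162 ≡ 1, so λ ≡ 19.
  x = λ² - 6 - 15 = 361 - 21 ≡ 18; y = λ·(6 - 18) - 22 ≡ 3. → (18, 3)
4P: (18, 3) + (15, 9). λ = (9 - 3)/(15 - 18) ≡ 6/20 mod 23. 20⁻¹ ≡ 15 (mod 23) since 20·15 = 300 ≡ 1, so λ ≡ 21.
  x = λ² - 18 - 15 = 441 - 33 ≡ 17; y = λ·(18 - 17) - 3 ≡ 18. → (17, 18)
5P: (17, 18) + (15, 9). λ = (9 - 18)/(15 - 17) ≡ 14/21 mod 23. 21⁻¹ ≡ 11 (mod 23), so λ ≡ 16.
  x = λ² - 17 - 15 = 256 - 32 ≡ 17; y = λ·(17 - 17) - 18 ≡ 5. → (17, 5)
6P: (17, 5) + (15, 9). λ = (9 - 5)/(15 - 17) ≡ 4/21 mod 23. 21⁻¹ ≡ 11 (mod 23) since 21·11 = 231 ≡ 1, so λ ≡ 21.
  x = λ² - 17 - 15 = 441 - 32 ≡ 18; y = λ·(17 - 18) - 5 ≡ 20. → (18, 20)
7P: (18, 20) + (15, 9). λ = (9 - 20)/(15 - 18) ≡ 12/20 mod 23. 20⁻¹ ≡ 15 (mod 23) since 20·15 = 300 ≡ 1, so λ ≡ 19.
  x = λ² - 18 - 15 = 361 - 33 ≡ 6; y = λ·(18 - 6) - 20 ≡ 1. → (6, 1)
8P: (6, 1) + (15, 9). λ = (9 - 1)/(15 - 6) ≡ 8/9 mod 23. 9⁻¹ ≡ 18 (mod 23) since 9·18 = 162 ≡ 1, so λ ≡ 6.
  x = λ² - 6 - 15 = 36 - 21 ≡ 15; y = λ·(6 - 15) - 1 ≡ 14. → (15, 14)
9P: (15, 14) + (15, 9): same x and y₁ ≡ -y₂, so the sum is O.
9P = O, so the order is 9.

9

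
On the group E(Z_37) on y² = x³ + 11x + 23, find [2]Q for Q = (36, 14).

tangent at (36, 14): λ = (3·36² + 11)/(2·14) ≡ 14/28. 28⁻¹ ≡ 4 (mod 37), so λ ≡ 14·4 ≡ 19.
  x = λ² - 36 - 36 = 361 - 72 ≡ 30; y = λ·(36 - 30) - 14 ≡ 26. → (30, 26)

(30, 26)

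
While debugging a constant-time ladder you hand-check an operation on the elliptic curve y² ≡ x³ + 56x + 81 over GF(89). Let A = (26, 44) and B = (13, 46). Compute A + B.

(26, 44) + (13, 46). λ = (46 - 44)/(13 - 26) ≡ 2/76 mod 89. 76⁻¹ ≡ 41 (mod 89) since 76·41 = 3116 ≡ 1, so λ ≡ 82.
  x = λ² - 26 - 13 = 6724 - 39 ≡ 10; y = λ·(26 - 10) - 44 ≡ 22. → (10, 22)

(10, 22)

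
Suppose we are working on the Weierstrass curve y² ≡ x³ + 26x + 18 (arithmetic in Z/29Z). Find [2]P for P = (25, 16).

(1, 25)

tangent at (25, 16): λ = (3·25² + 26)/(2·16) ≡ 16/3. 3⁻¹ ≡ 10 (mod 29) since 3·10 = 30 ≡ 1, so λ ≡ 16·10 ≡ 15.
  x = λ² - 25 - 25 = 225 - 50 ≡ 1; y = λ·(25 - 1) - 16 ≡ 25. → (1, 25)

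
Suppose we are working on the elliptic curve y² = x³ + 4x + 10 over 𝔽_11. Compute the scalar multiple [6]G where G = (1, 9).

(8, 9)

Double-and-add on 6 = (110)₂. Start with G = (1, 9) for the leading 1-bit.
double: tangent at (1, 9): λ = (3·1² + 4)/(2·9) ≡ 7/7. 7⁻¹ ≡ 8 (mod 11) since 7·8 = 56 ≡ 1, so λ ≡ 7·8 ≡ 1.
  x = λ² - 1 - 1 = 1 - 2 ≡ 10; y = λ·(1 - 10) - 9 ≡ 4. → (10, 4)
add G: (10, 4) + (1, 9). λ = (9 - 4)/(1 - 10) ≡ 5/2 mod 11. 2⁻¹ ≡ 6 (mod 11) since 2·6 = 12 ≡ 1, so λ ≡ 8.
  x = λ² - 10 - 1 = 64 - 11 ≡ 9; y = λ·(10 - 9) - 4 ≡ 4. → (9, 4)
double: tangent at (9, 4): λ = (3·9² + 4)/(2·4) ≡ 5/8. 8⁻¹ ≡ 7 (mod 11) since 8·7 = 56 ≡ 1, so λ ≡ 5·7 ≡ 2.
  x = λ² - 9 - 9 = 4 - 18 ≡ 8; y = λ·(9 - 8) - 4 ≡ 9. → (8, 9)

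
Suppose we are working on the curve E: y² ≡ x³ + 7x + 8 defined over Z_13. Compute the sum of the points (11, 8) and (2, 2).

(11, 8) + (2, 2). λ = (2 - 8)/(2 - 11) ≡ 7/4 mod 13. 4⁻¹ ≡ 10 (mod 13) since 4·10 = 40 ≡ 1, so λ ≡ 5.
  x = λ² - 11 - 2 = 25 - 13 ≡ 12; y = λ·(11 - 12) - 8 ≡ 0. → (12, 0)

(12, 0)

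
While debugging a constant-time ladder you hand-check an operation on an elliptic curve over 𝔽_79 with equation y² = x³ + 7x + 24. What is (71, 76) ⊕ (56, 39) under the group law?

(42, 64)

(71, 76) + (56, 39). λ = (39 - 76)/(56 - 71) ≡ 42/64 mod 79. 64⁻¹ ≡ 21 (mod 79), so λ ≡ 13.
  x = λ² - 71 - 56 = 169 - 127 ≡ 42; y = λ·(71 - 42) - 76 ≡ 64. → (42, 64)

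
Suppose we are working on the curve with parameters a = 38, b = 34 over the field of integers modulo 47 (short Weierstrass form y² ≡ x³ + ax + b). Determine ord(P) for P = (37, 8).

2P: tangent at (37, 8): λ = (3·37² + 38)/(2·8) ≡ 9/16. 16⁻¹ ≡ 3 (mod 47), so λ ≡ 9·3 ≡ 27.
  x = λ² - 37 - 37 = 729 - 74 ≡ 44; y = λ·(37 - 44) - 8 ≡ 38. → (44, 38)
3P: (44, 38) + (37, 8). λ = (8 - 38)/(37 - 44) ≡ 17/40 mod 47. 40⁻¹ ≡ 20 (mod 47), so λ ≡ 11.
  x = λ² - 44 - 37 = 121 - 81 ≡ 40; y = λ·(44 - 40) - 38 ≡ 6. → (40, 6)
4P: (40, 6) + (37, 8). λ = (8 - 6)/(37 - 40) ≡ 2/44 mod 47. 44⁻¹ ≡ 31 (mod 47) since 44·31 = 1364 ≡ 1, so λ ≡ 15.
  x = λ² - 40 - 37 = 225 - 77 ≡ 7; y = λ·(40 - 7) - 6 ≡ 19. → (7, 19)
5P: (7, 19) + (37, 8). λ = (8 - 19)/(37 - 7) ≡ 36/30 mod 47. 30⁻¹ ≡ 11 (mod 47) since 30·11 = 330 ≡ 1, so λ ≡ 20.
  x = λ² - 7 - 37 = 400 - 44 ≡ 27; y = λ·(7 - 27) - 19 ≡ 4. → (27, 4)
6P: (27, 4) + (37, 8). λ = (8 - 4)/(37 - 27) ≡ 4/10 mod 47. 10⁻¹ ≡ 33 (mod 47), so λ ≡ 38.
  x = λ² - 27 - 37 = 1444 - 64 ≡ 17; y = λ·(27 - 17) - 4 ≡ 0. → (17, 0)
7P: (17, 0) + (37, 8). λ = (8 - 0)/(37 - 17) ≡ 8/20 mod 47. 20⁻¹ ≡ 40 (mod 47), so λ ≡ 38.
  x = λ² - 17 - 37 = 1444 - 54 ≡ 27; y = λ·(17 - 27) - 0 ≡ 43. → (27, 43)
8P: (27, 43) + (37, 8). λ = (8 - 43)/(37 - 27) ≡ 12/10 mod 47. 10⁻¹ ≡ 33 (mod 47) since 10·33 = 330 ≡ 1, so λ ≡ 20.
  x = λ² - 27 - 37 = 400 - 64 ≡ 7; y = λ·(27 - 7) - 43 ≡ 28. → (7, 28)
9P: (7, 28) + (37, 8). λ = (8 - 28)/(37 - 7) ≡ 27/30 mod 47. 30⁻¹ ≡ 11 (mod 47) since 30·11 = 330 ≡ 1, so λ ≡ 15.
  x = λ² - 7 - 37 = 225 - 44 ≡ 40; y = λ·(7 - 40) - 28 ≡ 41. → (40, 41)
10P: (40, 41) + (37, 8). λ = (8 - 41)/(37 - 40) ≡ 14/44 mod 47. 44⁻¹ ≡ 31 (mod 47) since 44·31 = 1364 ≡ 1, so λ ≡ 11.
  x = λ² - 40 - 37 = 121 - 77 ≡ 44; y = λ·(40 - 44) - 41 ≡ 9. → (44, 9)
11P: (44, 9) + (37, 8). λ = (8 - 9)/(37 - 44) ≡ 46/40 mod 47. 40⁻¹ ≡ 20 (mod 47) since 40·20 = 800 ≡ 1, so λ ≡ 27.
  x = λ² - 44 - 37 = 729 - 81 ≡ 37; y = λ·(44 - 37) - 9 ≡ 39. → (37, 39)
12P: (37, 39) + (37, 8): same x and y₁ ≡ -y₂, so the sum is ∞.
12P = ∞, so the order is 12.

12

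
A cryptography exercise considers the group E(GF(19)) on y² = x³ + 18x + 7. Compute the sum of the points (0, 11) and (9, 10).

(0, 11) + (9, 10). λ = (10 - 11)/(9 - 0) ≡ 18/9 mod 19. 9⁻¹ ≡ 17 (mod 19) since 9·17 = 153 ≡ 1, so λ ≡ 2.
  x = λ² - 0 - 9 = 4 - 9 ≡ 14; y = λ·(0 - 14) - 11 ≡ 18. → (14, 18)

(14, 18)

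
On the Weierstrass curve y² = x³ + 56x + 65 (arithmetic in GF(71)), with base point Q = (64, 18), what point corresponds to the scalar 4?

(11, 38)

Double-and-add on 4 = (100)₂. Start with Q = (64, 18) for the leading 1-bit.
double: tangent at (64, 18): λ = (3·64² + 56)/(2·18) ≡ 61/36. 36⁻¹ ≡ 2 (mod 71), so λ ≡ 61·2 ≡ 51.
  x = λ² - 64 - 64 = 2601 - 128 ≡ 59; y = λ·(64 - 59) - 18 ≡ 24. → (59, 24)
double: tangent at (59, 24): λ = (3·59² + 56)/(2·24) ≡ 62/48. 48⁻¹ ≡ 37 (mod 71) since 48·37 = 1776 ≡ 1, so λ ≡ 62·37 ≡ 22.
  x = λ² - 59 - 59 = 484 - 118 ≡ 11; y = λ·(59 - 11) - 24 ≡ 38. → (11, 38)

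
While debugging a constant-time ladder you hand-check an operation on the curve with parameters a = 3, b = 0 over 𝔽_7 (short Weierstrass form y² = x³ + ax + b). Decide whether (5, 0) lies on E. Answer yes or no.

yes

y² = 0² ≡ 0; x³ + 3x + 0 = 140 ≡ 0 (mod 7). 0 = 0.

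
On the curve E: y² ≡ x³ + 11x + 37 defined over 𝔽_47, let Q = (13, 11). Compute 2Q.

tangent at (13, 11): λ = (3·13² + 11)/(2·11) ≡ 1/22. 22⁻¹ ≡ 15 (mod 47), so λ ≡ 1·15 ≡ 15.
  x = λ² - 13 - 13 = 225 - 26 ≡ 11; y = λ·(13 - 11) - 11 ≡ 19. → (11, 19)

(11, 19)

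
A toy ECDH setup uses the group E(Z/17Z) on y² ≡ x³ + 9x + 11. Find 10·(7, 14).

Write P = (7, 14).
Repeated addition: build up to 10P.
2P: tangent at (7, 14): λ = (3·7² + 9)/(2·14) ≡ 3/11. 11⁻¹ ≡ 14 (mod 17), so λ ≡ 3·14 ≡ 8.
  x = λ² - 7 - 7 = 64 - 14 ≡ 16; y = λ·(7 - 16) - 14 ≡ 16. → (16, 16)
3P: (16, 16) + (7, 14). λ = (14 - 16)/(7 - 16) ≡ 15/8 mod 17. 8⁻¹ ≡ 15 (mod 17) since 8·15 = 120 ≡ 1, so λ ≡ 4.
  x = λ² - 16 - 7 = 16 - 23 ≡ 10; y = λ·(16 - 10) - 16 ≡ 8. → (10, 8)
4P: (10, 8) + (7, 14). λ = (14 - 8)/(7 - 10) ≡ 6/14 mod 17. 14⁻¹ ≡ 11 (mod 17), so λ ≡ 15.
  x = λ² - 10 - 7 = 225 - 17 ≡ 4; y = λ·(10 - 4) - 8 ≡ 14. → (4, 14)
5P: (4, 14) + (7, 14). λ = (14 - 14)/(7 - 4) ≡ 0/3 mod 17. 3⁻¹ ≡ 6 (mod 17), so λ ≡ 0.
  x = λ² - 4 - 7 = 0 - 11 ≡ 6; y = λ·(4 - 6) - 14 ≡ 3. → (6, 3)
6P: (6, 3) + (7, 14). λ = (14 - 3)/(7 - 6) ≡ 11/1 mod 17. 1⁻¹ ≡ 1 (mod 17), so λ ≡ 11.
  x = λ² - 6 - 7 = 121 - 13 ≡ 6; y = λ·(6 - 6) - 3 ≡ 14. → (6, 14)
7P: (6, 14) + (7, 14). λ = (14 - 14)/(7 - 6) ≡ 0/1 mod 17. 1⁻¹ ≡ 1 (mod 17), so λ ≡ 0.
  x = λ² - 6 - 7 = 0 - 13 ≡ 4; y = λ·(6 - 4) - 14 ≡ 3. → (4, 3)
8P: (4, 3) + (7, 14). λ = (14 - 3)/(7 - 4) ≡ 11/3 mod 17. 3⁻¹ ≡ 6 (mod 17), so λ ≡ 15.
  x = λ² - 4 - 7 = 225 - 11 ≡ 10; y = λ·(4 - 10) - 3 ≡ 9. → (10, 9)
9P: (10, 9) + (7, 14). λ = (14 - 9)/(7 - 10) ≡ 5/14 mod 17. 14⁻¹ ≡ 11 (mod 17), so λ ≡ 4.
  x = λ² - 10 - 7 = 16 - 17 ≡ 16; y = λ·(10 - 16) - 9 ≡ 1. → (16, 1)
10P: (16, 1) + (7, 14). λ = (14 - 1)/(7 - 16) ≡ 13/8 mod 17. 8⁻¹ ≡ 15 (mod 17), so λ ≡ 8.
  x = λ² - 16 - 7 = 64 - 23 ≡ 7; y = λ·(16 - 7) - 1 ≡ 3. → (7, 3)

(7, 3)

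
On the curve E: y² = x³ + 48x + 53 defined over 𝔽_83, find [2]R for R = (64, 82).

(50, 52)

tangent at (64, 82): λ = (3·64² + 48)/(2·82) ≡ 52/81. 81⁻¹ ≡ 41 (mod 83), so λ ≡ 52·41 ≡ 57.
  x = λ² - 64 - 64 = 3249 - 128 ≡ 50; y = λ·(64 - 50) - 82 ≡ 52. → (50, 52)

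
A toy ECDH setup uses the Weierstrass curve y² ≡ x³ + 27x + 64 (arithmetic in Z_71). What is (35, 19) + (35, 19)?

(17, 53)

tangent at (35, 19): λ = (3·35² + 27)/(2·19) ≡ 10/38. 38⁻¹ ≡ 43 (mod 71), so λ ≡ 10·43 ≡ 4.
  x = λ² - 35 - 35 = 16 - 70 ≡ 17; y = λ·(35 - 17) - 19 ≡ 53. → (17, 53)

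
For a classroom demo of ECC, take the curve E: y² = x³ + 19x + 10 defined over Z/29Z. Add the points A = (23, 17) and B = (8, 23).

(26, 19)

(23, 17) + (8, 23). λ = (23 - 17)/(8 - 23) ≡ 6/14 mod 29. 14⁻¹ ≡ 27 (mod 29) since 14·27 = 378 ≡ 1, so λ ≡ 17.
  x = λ² - 23 - 8 = 289 - 31 ≡ 26; y = λ·(23 - 26) - 17 ≡ 19. → (26, 19)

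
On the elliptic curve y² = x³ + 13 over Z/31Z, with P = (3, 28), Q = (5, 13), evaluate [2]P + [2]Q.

(21, 6)

First 2P:
Repeated addition: build up to 2P.
2P: tangent at (3, 28): λ = (3·3² + 0)/(2·28) ≡ 27/25. 25⁻¹ ≡ 5 (mod 31), so λ ≡ 27·5 ≡ 11.
  x = λ² - 3 - 3 = 121 - 6 ≡ 22; y = λ·(3 - 22) - 28 ≡ 11. → (22, 11)
2P = (22, 11).
Next 2Q:
Repeated addition: build up to 2Q.
2Q: tangent at (5, 13): λ = (3·5² + 0)/(2·13) ≡ 13/26. 26⁻¹ ≡ 6 (mod 31) since 26·6 = 156 ≡ 1, so λ ≡ 13·6 ≡ 16.
  x = λ² - 5 - 5 = 256 - 10 ≡ 29; y = λ·(5 - 29) - 13 ≡ 6. → (29, 6)
2Q = (29, 6).
Finally 2P + 2Q:
(22, 11) + (29, 6). λ = (6 - 11)/(29 - 22) ≡ 26/7 mod 31. 7⁻¹ ≡ 9 (mod 31), so λ ≡ 17.
  x = λ² - 22 - 29 = 289 - 51 ≡ 21; y = λ·(22 - 21) - 11 ≡ 6. → (21, 6)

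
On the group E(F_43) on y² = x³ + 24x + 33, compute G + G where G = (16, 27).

tangent at (16, 27): λ = (3·16² + 24)/(2·27) ≡ 18/11. 11⁻¹ ≡ 4 (mod 43), so λ ≡ 18·4 ≡ 29.
  x = λ² - 16 - 16 = 841 - 32 ≡ 35; y = λ·(16 - 35) - 27 ≡ 24. → (35, 24)

(35, 24)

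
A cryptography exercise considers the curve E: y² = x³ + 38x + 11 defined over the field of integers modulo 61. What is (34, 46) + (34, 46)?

tangent at (34, 46): λ = (3·34² + 38)/(2·46) ≡ 29/31. 31⁻¹ ≡ 2 (mod 61) since 31·2 = 62 ≡ 1, so λ ≡ 29·2 ≡ 58.
  x = λ² - 34 - 34 = 3364 - 68 ≡ 2; y = λ·(34 - 2) - 46 ≡ 41. → (2, 41)

(2, 41)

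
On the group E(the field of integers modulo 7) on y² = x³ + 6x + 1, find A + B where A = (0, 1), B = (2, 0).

(0, 1) + (2, 0). λ = (0 - 1)/(2 - 0) ≡ 6/2 mod 7. 2⁻¹ ≡ 4 (mod 7) since 2·4 = 8 ≡ 1, so λ ≡ 3.
  x = λ² - 0 - 2 = 9 - 2 ≡ 0; y = λ·(0 - 0) - 1 ≡ 6. → (0, 6)

(0, 6)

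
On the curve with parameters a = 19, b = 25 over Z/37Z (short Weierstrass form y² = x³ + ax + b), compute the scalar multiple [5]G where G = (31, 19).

(31, 19)

Repeated addition: build up to 5G.
2G: tangent at (31, 19): λ = (3·31² + 19)/(2·19) ≡ 16/1. 1⁻¹ ≡ 1 (mod 37), so λ ≡ 16·1 ≡ 16.
  x = λ² - 31 - 31 = 256 - 62 ≡ 9; y = λ·(31 - 9) - 19 ≡ 0. → (9, 0)
3G: (9, 0) + (31, 19). λ = (19 - 0)/(31 - 9) ≡ 19/22 mod 37. 22⁻¹ ≡ 32 (mod 37), so λ ≡ 16.
  x = λ² - 9 - 31 = 256 - 40 ≡ 31; y = λ·(9 - 31) - 0 ≡ 18. → (31, 18)
4G: (31, 18) + (31, 19): same x and y₁ ≡ -y₂, so the sum is the point at infinity.
5G: the point at infinity + (31, 19) = (31, 19) (identity).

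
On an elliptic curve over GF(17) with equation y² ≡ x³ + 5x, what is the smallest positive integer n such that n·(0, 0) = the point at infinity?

2P: (0, 0) + (0, 0): same x and y₁ ≡ -y₂, so the sum is the point at infinity.
2P = the point at infinity, so the order is 2.

2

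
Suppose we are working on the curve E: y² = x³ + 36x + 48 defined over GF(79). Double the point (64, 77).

(30, 2)

tangent at (64, 77): λ = (3·64² + 36)/(2·77) ≡ 0/75. 75⁻¹ ≡ 59 (mod 79) since 75·59 = 4425 ≡ 1, so λ ≡ 0·59 ≡ 0.
  x = λ² - 64 - 64 = 0 - 128 ≡ 30; y = λ·(64 - 30) - 77 ≡ 2. → (30, 2)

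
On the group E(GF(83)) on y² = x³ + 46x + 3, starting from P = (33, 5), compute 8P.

(79, 2)

Double-and-add on 8 = (1000)₂. Start with P = (33, 5) for the leading 1-bit.
double: tangent at (33, 5): λ = (3·33² + 46)/(2·5) ≡ 76/10. 10⁻¹ ≡ 25 (mod 83), so λ ≡ 76·25 ≡ 74.
  x = λ² - 33 - 33 = 5476 - 66 ≡ 15; y = λ·(33 - 15) - 5 ≡ 82. → (15, 82)
double: tangent at (15, 82): λ = (3·15² + 46)/(2·82) ≡ 57/81. 81⁻¹ ≡ 41 (mod 83), so λ ≡ 57·41 ≡ 13.
  x = λ² - 15 - 15 = 169 - 30 ≡ 56; y = λ·(15 - 56) - 82 ≡ 49. → (56, 49)
double: tangent at (56, 49): λ = (3·56² + 46)/(2·49) ≡ 75/15. 15⁻¹ ≡ 72 (mod 83), so λ ≡ 75·72 ≡ 5.
  x = λ² - 56 - 56 = 25 - 112 ≡ 79; y = λ·(56 - 79) - 49 ≡ 2. → (79, 2)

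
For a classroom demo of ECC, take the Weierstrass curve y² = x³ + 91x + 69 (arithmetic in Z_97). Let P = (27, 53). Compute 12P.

Repeated addition: build up to 12P.
2P: tangent at (27, 53): λ = (3·27² + 91)/(2·53) ≡ 47/9. 9⁻¹ ≡ 54 (mod 97) since 9·54 = 486 ≡ 1, so λ ≡ 47·54 ≡ 16.
  x = λ² - 27 - 27 = 256 - 54 ≡ 8; y = λ·(27 - 8) - 53 ≡ 57. → (8, 57)
3P: (8, 57) + (27, 53). λ = (53 - 57)/(27 - 8) ≡ 93/19 mod 97. 19⁻¹ ≡ 46 (mod 97) since 19·46 = 874 ≡ 1, so λ ≡ 10.
  x = λ² - 8 - 27 = 100 - 35 ≡ 65; y = λ·(8 - 65) - 57 ≡ 52. → (65, 52)
4P: (65, 52) + (27, 53). λ = (53 - 52)/(27 - 65) ≡ 1/59 mod 97. 59⁻¹ ≡ 74 (mod 97), so λ ≡ 74.
  x = λ² - 65 - 27 = 5476 - 92 ≡ 49; y = λ·(65 - 49) - 52 ≡ 65. → (49, 65)
5P: (49, 65) + (27, 53). λ = (53 - 65)/(27 - 49) ≡ 85/75 mod 97. 75⁻¹ ≡ 22 (mod 97), so λ ≡ 27.
  x = λ² - 49 - 27 = 729 - 76 ≡ 71; y = λ·(49 - 71) - 65 ≡ 20. → (71, 20)
6P: (71, 20) + (27, 53). λ = (53 - 20)/(27 - 71) ≡ 33/53 mod 97. 53⁻¹ ≡ 11 (mod 97), so λ ≡ 72.
  x = λ² - 71 - 27 = 5184 - 98 ≡ 42; y = λ·(71 - 42) - 20 ≡ 31. → (42, 31)
7P: (42, 31) + (27, 53). λ = (53 - 31)/(27 - 42) ≡ 22/82 mod 97. 82⁻¹ ≡ 84 (mod 97), so λ ≡ 5.
  x = λ² - 42 - 27 = 25 - 69 ≡ 53; y = λ·(42 - 53) - 31 ≡ 11. → (53, 11)
8P: (53, 11) + (27, 53). λ = (53 - 11)/(27 - 53) ≡ 42/71 mod 97. 71⁻¹ ≡ 41 (mod 97) since 71·41 = 2911 ≡ 1, so λ ≡ 73.
  x = λ² - 53 - 27 = 5329 - 80 ≡ 11; y = λ·(53 - 11) - 11 ≡ 48. → (11, 48)
9P: (11, 48) + (27, 53). λ = (53 - 48)/(27 - 11) ≡ 5/16 mod 97. 16⁻¹ ≡ 91 (mod 97), so λ ≡ 67.
  x = λ² - 11 - 27 = 4489 - 38 ≡ 86; y = λ·(11 - 86) - 48 ≡ 68. → (86, 68)
10P: (86, 68) + (27, 53). λ = (53 - 68)/(27 - 86) ≡ 82/38 mod 97. 38⁻¹ ≡ 23 (mod 97) since 38·23 = 874 ≡ 1, so λ ≡ 43.
  x = λ² - 86 - 27 = 1849 - 113 ≡ 87; y = λ·(86 - 87) - 68 ≡ 83. → (87, 83)
11P: (87, 83) + (27, 53). λ = (53 - 83)/(27 - 87) ≡ 67/37 mod 97. 37⁻¹ ≡ 21 (mod 97) since 37·21 = 777 ≡ 1, so λ ≡ 49.
  x = λ² - 87 - 27 = 2401 - 114 ≡ 56; y = λ·(87 - 56) - 83 ≡ 78. → (56, 78)
12P: (56, 78) + (27, 53). λ = (53 - 78)/(27 - 56) ≡ 72/68 mod 97. 68⁻¹ ≡ 10 (mod 97) since 68·10 = 680 ≡ 1, so λ ≡ 41.
  x = λ² - 56 - 27 = 1681 - 83 ≡ 46; y = λ·(56 - 46) - 78 ≡ 41. → (46, 41)

(46, 41)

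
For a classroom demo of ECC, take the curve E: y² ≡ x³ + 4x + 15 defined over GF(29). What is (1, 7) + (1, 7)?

tangent at (1, 7): λ = (3·1² + 4)/(2·7) ≡ 7/14. 14⁻¹ ≡ 27 (mod 29), so λ ≡ 7·27 ≡ 15.
  x = λ² - 1 - 1 = 225 - 2 ≡ 20; y = λ·(1 - 20) - 7 ≡ 27. → (20, 27)

(20, 27)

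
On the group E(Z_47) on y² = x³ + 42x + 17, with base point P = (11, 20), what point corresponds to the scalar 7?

Double-and-add on 7 = (111)₂. Start with P = (11, 20) for the leading 1-bit.
double: tangent at (11, 20): λ = (3·11² + 42)/(2·20) ≡ 29/40. 40⁻¹ ≡ 20 (mod 47) since 40·20 = 800 ≡ 1, so λ ≡ 29·20 ≡ 16.
  x = λ² - 11 - 11 = 256 - 22 ≡ 46; y = λ·(11 - 46) - 20 ≡ 31. → (46, 31)
add P: (46, 31) + (11, 20). λ = (20 - 31)/(11 - 46) ≡ 36/12 mod 47. 12⁻¹ ≡ 4 (mod 47) since 12·4 = 48 ≡ 1, so λ ≡ 3.
  x = λ² - 46 - 11 = 9 - 57 ≡ 46; y = λ·(46 - 46) - 31 ≡ 16. → (46, 16)
double: tangent at (46, 16): λ = (3·46² + 42)/(2·16) ≡ 45/32. 32⁻¹ ≡ 25 (mod 47), so λ ≡ 45·25 ≡ 44.
  x = λ² - 46 - 46 = 1936 - 92 ≡ 11; y = λ·(46 - 11) - 16 ≡ 20. → (11, 20)
add P: tangent at (11, 20): λ = (3·11² + 42)/(2·20) ≡ 29/40. 40⁻¹ ≡ 20 (mod 47), so λ ≡ 29·20 ≡ 16.
  x = λ² - 11 - 11 = 256 - 22 ≡ 46; y = λ·(11 - 46) - 20 ≡ 31. → (46, 31)

(46, 31)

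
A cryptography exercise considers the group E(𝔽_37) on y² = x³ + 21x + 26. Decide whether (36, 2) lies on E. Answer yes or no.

yes

y² = 2² ≡ 4; x³ + 21x + 26 = 47438 ≡ 4 (mod 37). 4 = 4.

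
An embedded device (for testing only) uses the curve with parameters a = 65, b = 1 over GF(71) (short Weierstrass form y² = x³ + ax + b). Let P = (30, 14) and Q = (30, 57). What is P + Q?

The two points share x = 30 and their y-coordinates satisfy 14 + 57 ≡ 0 (mod 71), so they are inverses. Their sum is O.

O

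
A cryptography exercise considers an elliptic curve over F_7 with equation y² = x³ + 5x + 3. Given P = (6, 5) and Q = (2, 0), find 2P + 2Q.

First 2P:
Repeated addition: build up to 2P.
2P: tangent at (6, 5): λ = (3·6² + 5)/(2·5) ≡ 1/3. 3⁻¹ ≡ 5 (mod 7) since 3·5 = 15 ≡ 1, so λ ≡ 1·5 ≡ 5.
  x = λ² - 6 - 6 = 25 - 12 ≡ 6; y = λ·(6 - 6) - 5 ≡ 2. → (6, 2)
2P = (6, 2).
Next 2Q:
Repeated addition: build up to 2Q.
2Q: (2, 0) + (2, 0): same x and y₁ ≡ -y₂, so the sum is ∞.
2Q = ∞.
Finally 2P + 2Q:
(6, 2) + ∞ = (6, 2) (identity).

(6, 2)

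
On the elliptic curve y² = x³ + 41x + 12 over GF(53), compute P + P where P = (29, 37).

(31, 4)

tangent at (29, 37): λ = (3·29² + 41)/(2·37) ≡ 20/21. 21⁻¹ ≡ 48 (mod 53) since 21·48 = 1008 ≡ 1, so λ ≡ 20·48 ≡ 6.
  x = λ² - 29 - 29 = 36 - 58 ≡ 31; y = λ·(29 - 31) - 37 ≡ 4. → (31, 4)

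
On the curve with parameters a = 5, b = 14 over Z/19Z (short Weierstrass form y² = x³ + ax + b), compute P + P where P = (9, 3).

(10, 0)

tangent at (9, 3): λ = (3·9² + 5)/(2·3) ≡ 1/6. 6⁻¹ ≡ 16 (mod 19), so λ ≡ 1·16 ≡ 16.
  x = λ² - 9 - 9 = 256 - 18 ≡ 10; y = λ·(9 - 10) - 3 ≡ 0. → (10, 0)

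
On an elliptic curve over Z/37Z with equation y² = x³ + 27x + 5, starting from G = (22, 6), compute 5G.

Double-and-add on 5 = (101)₂. Start with G = (22, 6) for the leading 1-bit.
double: tangent at (22, 6): λ = (3·22² + 27)/(2·6) ≡ 36/12. 12⁻¹ ≡ 34 (mod 37), so λ ≡ 36·34 ≡ 3.
  x = λ² - 22 - 22 = 9 - 44 ≡ 2; y = λ·(22 - 2) - 6 ≡ 17. → (2, 17)
double: tangent at (2, 17): λ = (3·2² + 27)/(2·17) ≡ 2/34. 34⁻¹ ≡ 12 (mod 37), so λ ≡ 2·12 ≡ 24.
  x = λ² - 2 - 2 = 576 - 4 ≡ 17; y = λ·(2 - 17) - 17 ≡ 30. → (17, 30)
add G: (17, 30) + (22, 6). λ = (6 - 30)/(22 - 17) ≡ 13/5 mod 37. 5⁻¹ ≡ 15 (mod 37), so λ ≡ 10.
  x = λ² - 17 - 22 = 100 - 39 ≡ 24; y = λ·(17 - 24) - 30 ≡ 11. → (24, 11)

(24, 11)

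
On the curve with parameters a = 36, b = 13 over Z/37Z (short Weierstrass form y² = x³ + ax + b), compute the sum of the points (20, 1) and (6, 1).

(11, 36)

(20, 1) + (6, 1). λ = (1 - 1)/(6 - 20) ≡ 0/23 mod 37. 23⁻¹ ≡ 29 (mod 37) since 23·29 = 667 ≡ 1, so λ ≡ 0.
  x = λ² - 20 - 6 = 0 - 26 ≡ 11; y = λ·(20 - 11) - 1 ≡ 36. → (11, 36)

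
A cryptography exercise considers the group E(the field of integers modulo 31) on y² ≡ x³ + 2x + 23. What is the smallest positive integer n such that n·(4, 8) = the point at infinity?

2P: tangent at (4, 8): λ = (3·4² + 2)/(2·8) ≡ 19/16. 16⁻¹ ≡ 2 (mod 31), so λ ≡ 19·2 ≡ 7.
  x = λ² - 4 - 4 = 49 - 8 ≡ 10; y = λ·(4 - 10) - 8 ≡ 12. → (10, 12)
3P: (10, 12) + (4, 8). λ = (8 - 12)/(4 - 10) ≡ 27/25 mod 31. 25⁻¹ ≡ 5 (mod 31), so λ ≡ 11.
  x = λ² - 10 - 4 = 121 - 14 ≡ 14; y = λ·(10 - 14) - 12 ≡ 6. → (14, 6)
4P: (14, 6) + (4, 8). λ = (8 - 6)/(4 - 14) ≡ 2/21 mod 31. 21⁻¹ ≡ 3 (mod 31) since 21·3 = 63 ≡ 1, so λ ≡ 6.
  x = λ² - 14 - 4 = 36 - 18 ≡ 18; y = λ·(14 - 18) - 6 ≡ 1. → (18, 1)
5P: (18, 1) + (4, 8). λ = (8 - 1)/(4 - 18) ≡ 7/17 mod 31. 17⁻¹ ≡ 11 (mod 31), so λ ≡ 15.
  x = λ² - 18 - 4 = 225 - 22 ≡ 17; y = λ·(18 - 17) - 1 ≡ 14. → (17, 14)
6P: (17, 14) + (4, 8). λ = (8 - 14)/(4 - 17) ≡ 25/18 mod 31. 18⁻¹ ≡ 19 (mod 31) since 18·19 = 342 ≡ 1, so λ ≡ 10.
  x = λ² - 17 - 4 = 100 - 21 ≡ 17; y = λ·(17 - 17) - 14 ≡ 17. → (17, 17)
7P: (17, 17) + (4, 8). λ = (8 - 17)/(4 - 17) ≡ 22/18 mod 31. 18⁻¹ ≡ 19 (mod 31), so λ ≡ 15.
  x = λ² - 17 - 4 = 225 - 21 ≡ 18; y = λ·(17 - 18) - 17 ≡ 30. → (18, 30)
8P: (18, 30) + (4, 8). λ = (8 - 30)/(4 - 18) ≡ 9/17 mod 31. 17⁻¹ ≡ 11 (mod 31) since 17·11 = 187 ≡ 1, so λ ≡ 6.
  x = λ² - 18 - 4 = 36 - 22 ≡ 14; y = λ·(18 - 14) - 30 ≡ 25. → (14, 25)
9P: (14, 25) + (4, 8). λ = (8 - 25)/(4 - 14) ≡ 14/21 mod 31. 21⁻¹ ≡ 3 (mod 31) since 21·3 = 63 ≡ 1, so λ ≡ 11.
  x = λ² - 14 - 4 = 121 - 18 ≡ 10; y = λ·(14 - 10) - 25 ≡ 19. → (10, 19)
10P: (10, 19) + (4, 8). λ = (8 - 19)/(4 - 10) ≡ 20/25 mod 31. 25⁻¹ ≡ 5 (mod 31), so λ ≡ 7.
  x = λ² - 10 - 4 = 49 - 14 ≡ 4; y = λ·(10 - 4) - 19 ≡ 23. → (4, 23)
11P: (4, 23) + (4, 8): same x and y₁ ≡ -y₂, so the sum is the point at infinity.
11P = the point at infinity, so the order is 11.

11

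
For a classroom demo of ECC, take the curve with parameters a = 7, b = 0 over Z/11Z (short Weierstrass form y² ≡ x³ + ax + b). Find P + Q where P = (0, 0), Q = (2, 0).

(0, 0) + (2, 0). λ = (0 - 0)/(2 - 0) ≡ 0/2 mod 11. 2⁻¹ ≡ 6 (mod 11) since 2·6 = 12 ≡ 1, so λ ≡ 0.
  x = λ² - 0 - 2 = 0 - 2 ≡ 9; y = λ·(0 - 9) - 0 ≡ 0. → (9, 0)

(9, 0)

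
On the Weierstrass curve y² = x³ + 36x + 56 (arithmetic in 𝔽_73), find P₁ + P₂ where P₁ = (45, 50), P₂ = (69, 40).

(45, 50) + (69, 40). λ = (40 - 50)/(69 - 45) ≡ 63/24 mod 73. 24⁻¹ ≡ 70 (mod 73), so λ ≡ 30.
  x = λ² - 45 - 69 = 900 - 114 ≡ 56; y = λ·(45 - 56) - 50 ≡ 58. → (56, 58)

(56, 58)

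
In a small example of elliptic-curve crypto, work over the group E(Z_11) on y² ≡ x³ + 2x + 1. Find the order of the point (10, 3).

2P: tangent at (10, 3): λ = (3·10² + 2)/(2·3) ≡ 5/6. 6⁻¹ ≡ 2 (mod 11), so λ ≡ 5·2 ≡ 10.
  x = λ² - 10 - 10 = 100 - 20 ≡ 3; y = λ·(10 - 3) - 3 ≡ 1. → (3, 1)
3P: (3, 1) + (10, 3). λ = (3 - 1)/(10 - 3) ≡ 2/7 mod 11. 7⁻¹ ≡ 8 (mod 11), so λ ≡ 5.
  x = λ² - 3 - 10 = 25 - 13 ≡ 1; y = λ·(3 - 1) - 1 ≡ 9. → (1, 9)
4P: (1, 9) + (10, 3). λ = (3 - 9)/(10 - 1) ≡ 5/9 mod 11. 9⁻¹ ≡ 5 (mod 11) since 9·5 = 45 ≡ 1, so λ ≡ 3.
  x = λ² - 1 - 10 = 9 - 11 ≡ 9; y = λ·(1 - 9) - 9 ≡ 0. → (9, 0)
5P: (9, 0) + (10, 3). λ = (3 - 0)/(10 - 9) ≡ 3/1 mod 11. 1⁻¹ ≡ 1 (mod 11), so λ ≡ 3.
  x = λ² - 9 - 10 = 9 - 19 ≡ 1; y = λ·(9 - 1) - 0 ≡ 2. → (1, 2)
6P: (1, 2) + (10, 3). λ = (3 - 2)/(10 - 1) ≡ 1/9 mod 11. 9⁻¹ ≡ 5 (mod 11) since 9·5 = 45 ≡ 1, so λ ≡ 5.
  x = λ² - 1 - 10 = 25 - 11 ≡ 3; y = λ·(1 - 3) - 2 ≡ 10. → (3, 10)
7P: (3, 10) + (10, 3). λ = (3 - 10)/(10 - 3) ≡ 4/7 mod 11. 7⁻¹ ≡ 8 (mod 11), so λ ≡ 10.
  x = λ² - 3 - 10 = 100 - 13 ≡ 10; y = λ·(3 - 10) - 10 ≡ 8. → (10, 8)
8P: (10, 8) + (10, 3): same x and y₁ ≡ -y₂, so the sum is ∞.
8P = ∞, so the order is 8.

8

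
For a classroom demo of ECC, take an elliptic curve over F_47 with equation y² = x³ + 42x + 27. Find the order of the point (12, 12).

9

2P: tangent at (12, 12): λ = (3·12² + 42)/(2·12) ≡ 4/24. 24⁻¹ ≡ 2 (mod 47), so λ ≡ 4·2 ≡ 8.
  x = λ² - 12 - 12 = 64 - 24 ≡ 40; y = λ·(12 - 40) - 12 ≡ 46. → (40, 46)
3P: (40, 46) + (12, 12). λ = (12 - 46)/(12 - 40) ≡ 13/19 mod 47. 19⁻¹ ≡ 5 (mod 47) since 19·5 = 95 ≡ 1, so λ ≡ 18.
  x = λ² - 40 - 12 = 324 - 52 ≡ 37; y = λ·(40 - 37) - 46 ≡ 8. → (37, 8)
4P: (37, 8) + (12, 12). λ = (12 - 8)/(12 - 37) ≡ 4/22 mod 47. 22⁻¹ ≡ 15 (mod 47), so λ ≡ 13.
  x = λ² - 37 - 12 = 169 - 49 ≡ 26; y = λ·(37 - 26) - 8 ≡ 41. → (26, 41)
5P: (26, 41) + (12, 12). λ = (12 - 41)/(12 - 26) ≡ 18/33 mod 47. 33⁻¹ ≡ 10 (mod 47), so λ ≡ 39.
  x = λ² - 26 - 12 = 1521 - 38 ≡ 26; y = λ·(26 - 26) - 41 ≡ 6. → (26, 6)
6P: (26, 6) + (12, 12). λ = (12 - 6)/(12 - 26) ≡ 6/33 mod 47. 33⁻¹ ≡ 10 (mod 47), so λ ≡ 13.
  x = λ² - 26 - 12 = 169 - 38 ≡ 37; y = λ·(26 - 37) - 6 ≡ 39. → (37, 39)
7P: (37, 39) + (12, 12). λ = (12 - 39)/(12 - 37) ≡ 20/22 mod 47. 22⁻¹ ≡ 15 (mod 47), so λ ≡ 18.
  x = λ² - 37 - 12 = 324 - 49 ≡ 40; y = λ·(37 - 40) - 39 ≡ 1. → (40, 1)
8P: (40, 1) + (12, 12). λ = (12 - 1)/(12 - 40) ≡ 11/19 mod 47. 19⁻¹ ≡ 5 (mod 47) since 19·5 = 95 ≡ 1, so λ ≡ 8.
  x = λ² - 40 - 12 = 64 - 52 ≡ 12; y = λ·(40 - 12) - 1 ≡ 35. → (12, 35)
9P: (12, 35) + (12, 12): same x and y₁ ≡ -y₂, so the sum is 𝒪.
9P = 𝒪, so the order is 9.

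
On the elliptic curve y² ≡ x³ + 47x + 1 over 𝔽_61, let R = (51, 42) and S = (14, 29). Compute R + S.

(0, 60)

(51, 42) + (14, 29). λ = (29 - 42)/(14 - 51) ≡ 48/24 mod 61. 24⁻¹ ≡ 28 (mod 61), so λ ≡ 2.
  x = λ² - 51 - 14 = 4 - 65 ≡ 0; y = λ·(51 - 0) - 42 ≡ 60. → (0, 60)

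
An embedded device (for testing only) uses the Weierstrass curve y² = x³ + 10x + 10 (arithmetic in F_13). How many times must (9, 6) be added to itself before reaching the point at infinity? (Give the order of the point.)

8

2P: tangent at (9, 6): λ = (3·9² + 10)/(2·6) ≡ 6/12. 12⁻¹ ≡ 12 (mod 13), so λ ≡ 6·12 ≡ 7.
  x = λ² - 9 - 9 = 49 - 18 ≡ 5; y = λ·(9 - 5) - 6 ≡ 9. → (5, 9)
3P: (5, 9) + (9, 6). λ = (6 - 9)/(9 - 5) ≡ 10/4 mod 13. 4⁻¹ ≡ 10 (mod 13), so λ ≡ 9.
  x = λ² - 5 - 9 = 81 - 14 ≡ 2; y = λ·(5 - 2) - 9 ≡ 5. → (2, 5)
4P: (2, 5) + (9, 6). λ = (6 - 5)/(9 - 2) ≡ 1/7 mod 13. 7⁻¹ ≡ 2 (mod 13), so λ ≡ 2.
  x = λ² - 2 - 9 = 4 - 11 ≡ 6; y = λ·(2 - 6) - 5 ≡ 0. → (6, 0)
5P: (6, 0) + (9, 6). λ = (6 - 0)/(9 - 6) ≡ 6/3 mod 13. 3⁻¹ ≡ 9 (mod 13) since 3·9 = 27 ≡ 1, so λ ≡ 2.
  x = λ² - 6 - 9 = 4 - 15 ≡ 2; y = λ·(6 - 2) - 0 ≡ 8. → (2, 8)
6P: (2, 8) + (9, 6). λ = (6 - 8)/(9 - 2) ≡ 11/7 mod 13. 7⁻¹ ≡ 2 (mod 13), so λ ≡ 9.
  x = λ² - 2 - 9 = 81 - 11 ≡ 5; y = λ·(2 - 5) - 8 ≡ 4. → (5, 4)
7P: (5, 4) + (9, 6). λ = (6 - 4)/(9 - 5) ≡ 2/4 mod 13. 4⁻¹ ≡ 10 (mod 13) since 4·10 = 40 ≡ 1, so λ ≡ 7.
  x = λ² - 5 - 9 = 49 - 14 ≡ 9; y = λ·(5 - 9) - 4 ≡ 7. → (9, 7)
8P: (9, 7) + (9, 6): same x and y₁ ≡ -y₂, so the sum is the point at infinity.
8P = the point at infinity, so the order is 8.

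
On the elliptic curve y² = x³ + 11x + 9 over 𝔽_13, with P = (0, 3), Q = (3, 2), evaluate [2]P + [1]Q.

First 2P:
Repeated addition: build up to 2P.
2P: tangent at (0, 3): λ = (3·0² + 11)/(2·3) ≡ 11/6. 6⁻¹ ≡ 11 (mod 13), so λ ≡ 11·11 ≡ 4.
  x = λ² - 0 - 0 = 16 - 0 ≡ 3; y = λ·(0 - 3) - 3 ≡ 11. → (3, 11)
2P = (3, 11).
Finally 2P + Q:
(3, 11) + (3, 2): same x and y₁ ≡ -y₂, so the sum is O.

O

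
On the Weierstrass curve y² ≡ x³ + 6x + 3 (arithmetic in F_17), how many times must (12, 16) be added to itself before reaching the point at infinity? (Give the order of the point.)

2P: tangent at (12, 16): λ = (3·12² + 6)/(2·16) ≡ 13/15. 15⁻¹ ≡ 8 (mod 17), so λ ≡ 13·8 ≡ 2.
  x = λ² - 12 - 12 = 4 - 24 ≡ 14; y = λ·(12 - 14) - 16 ≡ 14. → (14, 14)
3P: (14, 14) + (12, 16). λ = (16 - 14)/(12 - 14) ≡ 2/15 mod 17. 15⁻¹ ≡ 8 (mod 17), so λ ≡ 16.
  x = λ² - 14 - 12 = 256 - 26 ≡ 9; y = λ·(14 - 9) - 14 ≡ 15. → (9, 15)
4P: (9, 15) + (12, 16). λ = (16 - 15)/(12 - 9) ≡ 1/3 mod 17. 3⁻¹ ≡ 6 (mod 17), so λ ≡ 6.
  x = λ² - 9 - 12 = 36 - 21 ≡ 15; y = λ·(9 - 15) - 15 ≡ 0. → (15, 0)
5P: (15, 0) + (12, 16). λ = (16 - 0)/(12 - 15) ≡ 16/14 mod 17. 14⁻¹ ≡ 11 (mod 17) since 14·11 = 154 ≡ 1, so λ ≡ 6.
  x = λ² - 15 - 12 = 36 - 27 ≡ 9; y = λ·(15 - 9) - 0 ≡ 2. → (9, 2)
6P: (9, 2) + (12, 16). λ = (16 - 2)/(12 - 9) ≡ 14/3 mod 17. 3⁻¹ ≡ 6 (mod 17), so λ ≡ 16.
  x = λ² - 9 - 12 = 256 - 21 ≡ 14; y = λ·(9 - 14) - 2 ≡ 3. → (14, 3)
7P: (14, 3) + (12, 16). λ = (16 - 3)/(12 - 14) ≡ 13/15 mod 17. 15⁻¹ ≡ 8 (mod 17), so λ ≡ 2.
  x = λ² - 14 - 12 = 4 - 26 ≡ 12; y = λ·(14 - 12) - 3 ≡ 1. → (12, 1)
8P: (12, 1) + (12, 16): same x and y₁ ≡ -y₂, so the sum is the point at infinity.
8P = the point at infinity, so the order is 8.

8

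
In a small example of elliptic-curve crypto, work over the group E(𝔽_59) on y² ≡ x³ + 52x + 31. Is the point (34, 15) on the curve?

y² = 15² ≡ 48; x³ + 52x + 31 = 41103 ≡ 39 (mod 59). 48 ≠ 39.

no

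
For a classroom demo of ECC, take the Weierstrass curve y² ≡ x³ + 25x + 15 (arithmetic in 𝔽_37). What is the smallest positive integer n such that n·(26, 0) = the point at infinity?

2P: (26, 0) + (26, 0): same x and y₁ ≡ -y₂, so the sum is the point at infinity.
2P = the point at infinity, so the order is 2.

2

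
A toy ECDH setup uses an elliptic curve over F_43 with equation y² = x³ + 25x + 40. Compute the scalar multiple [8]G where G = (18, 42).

(25, 6)

Double-and-add on 8 = (1000)₂. Start with G = (18, 42) for the leading 1-bit.
double: tangent at (18, 42): λ = (3·18² + 25)/(2·42) ≡ 8/41. 41⁻¹ ≡ 21 (mod 43), so λ ≡ 8·21 ≡ 39.
  x = λ² - 18 - 18 = 1521 - 36 ≡ 23; y = λ·(18 - 23) - 42 ≡ 21. → (23, 21)
double: tangent at (23, 21): λ = (3·23² + 25)/(2·21) ≡ 21/42. 42⁻¹ ≡ 42 (mod 43), so λ ≡ 21·42 ≡ 22.
  x = λ² - 23 - 23 = 484 - 46 ≡ 8; y = λ·(23 - 8) - 21 ≡ 8. → (8, 8)
double: tangent at (8, 8): λ = (3·8² + 25)/(2·8) ≡ 2/16. 16⁻¹ ≡ 35 (mod 43), so λ ≡ 2·35 ≡ 27.
  x = λ² - 8 - 8 = 729 - 16 ≡ 25; y = λ·(8 - 25) - 8 ≡ 6. → (25, 6)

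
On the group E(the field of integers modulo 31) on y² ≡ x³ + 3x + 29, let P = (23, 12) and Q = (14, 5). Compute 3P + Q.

(1, 23)

First 3P:
Repeated addition: build up to 3P.
2P: tangent at (23, 12): λ = (3·23² + 3)/(2·12) ≡ 9/24. 24⁻¹ ≡ 22 (mod 31), so λ ≡ 9·22 ≡ 12.
  x = λ² - 23 - 23 = 144 - 46 ≡ 5; y = λ·(23 - 5) - 12 ≡ 18. → (5, 18)
3P: (5, 18) + (23, 12). λ = (12 - 18)/(23 - 5) ≡ 25/18 mod 31. 18⁻¹ ≡ 19 (mod 31), so λ ≡ 10.
  x = λ² - 5 - 23 = 100 - 28 ≡ 10; y = λ·(5 - 10) - 18 ≡ 25. → (10, 25)
3P = (10, 25).
Finally 3P + Q:
(10, 25) + (14, 5). λ = (5 - 25)/(14 - 10) ≡ 11/4 mod 31. 4⁻¹ ≡ 8 (mod 31) since 4·8 = 32 ≡ 1, so λ ≡ 26.
  x = λ² - 10 - 14 = 676 - 24 ≡ 1; y = λ·(10 - 1) - 25 ≡ 23. → (1, 23)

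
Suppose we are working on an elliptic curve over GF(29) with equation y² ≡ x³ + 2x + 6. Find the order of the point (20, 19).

2P: tangent at (20, 19): λ = (3·20² + 2)/(2·19) ≡ 13/9. 9⁻¹ ≡ 13 (mod 29) since 9·13 = 117 ≡ 1, so λ ≡ 13·13 ≡ 24.
  x = λ² - 20 - 20 = 576 - 40 ≡ 14; y = λ·(20 - 14) - 19 ≡ 9. → (14, 9)
3P: (14, 9) + (20, 19). λ = (19 - 9)/(20 - 14) ≡ 10/6 mod 29. 6⁻¹ ≡ 5 (mod 29), so λ ≡ 21.
  x = λ² - 14 - 20 = 441 - 34 ≡ 1; y = λ·(14 - 1) - 9 ≡ 3. → (1, 3)
4P: (1, 3) + (20, 19). λ = (19 - 3)/(20 - 1) ≡ 16/19 mod 29. 19⁻¹ ≡ 26 (mod 29) since 19·26 = 494 ≡ 1, so λ ≡ 10.
  x = λ² - 1 - 20 = 100 - 21 ≡ 21; y = λ·(1 - 21) - 3 ≡ 0. → (21, 0)
5P: (21, 0) + (20, 19). λ = (19 - 0)/(20 - 21) ≡ 19/28 mod 29. 28⁻¹ ≡ 28 (mod 29), so λ ≡ 10.
  x = λ² - 21 - 20 = 100 - 41 ≡ 1; y = λ·(21 - 1) - 0 ≡ 26. → (1, 26)
6P: (1, 26) + (20, 19). λ = (19 - 26)/(20 - 1) ≡ 22/19 mod 29. 19⁻¹ ≡ 26 (mod 29), so λ ≡ 21.
  x = λ² - 1 - 20 = 441 - 21 ≡ 14; y = λ·(1 - 14) - 26 ≡ 20. → (14, 20)
7P: (14, 20) + (20, 19). λ = (19 - 20)/(20 - 14) ≡ 28/6 mod 29. 6⁻¹ ≡ 5 (mod 29) since 6·5 = 30 ≡ 1, so λ ≡ 24.
  x = λ² - 14 - 20 = 576 - 34 ≡ 20; y = λ·(14 - 20) - 20 ≡ 10. → (20, 10)
8P: (20, 10) + (20, 19): same x and y₁ ≡ -y₂, so the sum is the point at infinity.
8P = the point at infinity, so the order is 8.

8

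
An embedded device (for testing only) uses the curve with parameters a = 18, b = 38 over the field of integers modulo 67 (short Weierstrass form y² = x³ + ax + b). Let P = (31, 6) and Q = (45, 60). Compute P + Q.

(31, 6) + (45, 60). λ = (60 - 6)/(45 - 31) ≡ 54/14 mod 67. 14⁻¹ ≡ 24 (mod 67), so λ ≡ 23.
  x = λ² - 31 - 45 = 529 - 76 ≡ 51; y = λ·(31 - 51) - 6 ≡ 3. → (51, 3)

(51, 3)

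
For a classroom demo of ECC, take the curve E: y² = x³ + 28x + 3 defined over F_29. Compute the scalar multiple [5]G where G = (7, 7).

Double-and-add on 5 = (101)₂. Start with G = (7, 7) for the leading 1-bit.
double: tangent at (7, 7): λ = (3·7² + 28)/(2·7) ≡ 1/14. 14⁻¹ ≡ 27 (mod 29) since 14·27 = 378 ≡ 1, so λ ≡ 1·27 ≡ 27.
  x = λ² - 7 - 7 = 729 - 14 ≡ 19; y = λ·(7 - 19) - 7 ≡ 17. → (19, 17)
double: tangent at (19, 17): λ = (3·19² + 28)/(2·17) ≡ 9/5. 5⁻¹ ≡ 6 (mod 29) since 5·6 = 30 ≡ 1, so λ ≡ 9·6 ≡ 25.
  x = λ² - 19 - 19 = 625 - 38 ≡ 7; y = λ·(19 - 7) - 17 ≡ 22. → (7, 22)
add G: (7, 22) + (7, 7): same x and y₁ ≡ -y₂, so the sum is ∞.

O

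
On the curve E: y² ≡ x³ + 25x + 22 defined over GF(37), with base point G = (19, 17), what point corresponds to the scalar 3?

(24, 33)

Repeated addition: build up to 3G.
2G: tangent at (19, 17): λ = (3·19² + 25)/(2·17) ≡ 35/34. 34⁻¹ ≡ 12 (mod 37) since 34·12 = 408 ≡ 1, so λ ≡ 35·12 ≡ 13.
  x = λ² - 19 - 19 = 169 - 38 ≡ 20; y = λ·(19 - 20) - 17 ≡ 7. → (20, 7)
3G: (20, 7) + (19, 17). λ = (17 - 7)/(19 - 20) ≡ 10/36 mod 37. 36⁻¹ ≡ 36 (mod 37) since 36·36 = 1296 ≡ 1, so λ ≡ 27.
  x = λ² - 20 - 19 = 729 - 39 ≡ 24; y = λ·(20 - 24) - 7 ≡ 33. → (24, 33)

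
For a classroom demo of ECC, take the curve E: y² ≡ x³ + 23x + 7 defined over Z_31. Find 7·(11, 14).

Write G = (11, 14).
Repeated addition: build up to 7G.
2G: tangent at (11, 14): λ = (3·11² + 23)/(2·14) ≡ 14/28. 28⁻¹ ≡ 10 (mod 31), so λ ≡ 14·10 ≡ 16.
  x = λ² - 11 - 11 = 256 - 22 ≡ 17; y = λ·(11 - 17) - 14 ≡ 14. → (17, 14)
3G: (17, 14) + (11, 14). λ = (14 - 14)/(11 - 17) ≡ 0/25 mod 31. 25⁻¹ ≡ 5 (mod 31), so λ ≡ 0.
  x = λ² - 17 - 11 = 0 - 28 ≡ 3; y = λ·(17 - 3) - 14 ≡ 17. → (3, 17)
4G: (3, 17) + (11, 14). λ = (14 - 17)/(11 - 3) ≡ 28/8 mod 31. 8⁻¹ ≡ 4 (mod 31) since 8·4 = 32 ≡ 1, so λ ≡ 19.
  x = λ² - 3 - 11 = 361 - 14 ≡ 6; y = λ·(3 - 6) - 17 ≡ 19. → (6, 19)
5G: (6, 19) + (11, 14). λ = (14 - 19)/(11 - 6) ≡ 26/5 mod 31. 5⁻¹ ≡ 25 (mod 31), so λ ≡ 30.
  x = λ² - 6 - 11 = 900 - 17 ≡ 15; y = λ·(6 - 15) - 19 ≡ 21. → (15, 21)
6G: (15, 21) + (11, 14). λ = (14 - 21)/(11 - 15) ≡ 24/27 mod 31. 27⁻¹ ≡ 23 (mod 31) since 27·23 = 621 ≡ 1, so λ ≡ 25.
  x = λ² - 15 - 11 = 625 - 26 ≡ 10; y = λ·(15 - 10) - 21 ≡ 11. → (10, 11)
7G: (10, 11) + (11, 14). λ = (14 - 11)/(11 - 10) ≡ 3/1 mod 31. 1⁻¹ ≡ 1 (mod 31), so λ ≡ 3.
  x = λ² - 10 - 11 = 9 - 21 ≡ 19; y = λ·(10 - 19) - 11 ≡ 24. → (19, 24)

(19, 24)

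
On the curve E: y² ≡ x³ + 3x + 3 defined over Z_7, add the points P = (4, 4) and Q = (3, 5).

(1, 0)

(4, 4) + (3, 5). λ = (5 - 4)/(3 - 4) ≡ 1/6 mod 7. 6⁻¹ ≡ 6 (mod 7), so λ ≡ 6.
  x = λ² - 4 - 3 = 36 - 7 ≡ 1; y = λ·(4 - 1) - 4 ≡ 0. → (1, 0)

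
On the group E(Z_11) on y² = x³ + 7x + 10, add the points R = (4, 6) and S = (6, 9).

(6, 2)

(4, 6) + (6, 9). λ = (9 - 6)/(6 - 4) ≡ 3/2 mod 11. 2⁻¹ ≡ 6 (mod 11) since 2·6 = 12 ≡ 1, so λ ≡ 7.
  x = λ² - 4 - 6 = 49 - 10 ≡ 6; y = λ·(4 - 6) - 6 ≡ 2. → (6, 2)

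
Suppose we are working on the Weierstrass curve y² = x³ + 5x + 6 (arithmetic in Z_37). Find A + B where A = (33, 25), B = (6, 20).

(26, 27)

(33, 25) + (6, 20). λ = (20 - 25)/(6 - 33) ≡ 32/10 mod 37. 10⁻¹ ≡ 26 (mod 37), so λ ≡ 18.
  x = λ² - 33 - 6 = 324 - 39 ≡ 26; y = λ·(33 - 26) - 25 ≡ 27. → (26, 27)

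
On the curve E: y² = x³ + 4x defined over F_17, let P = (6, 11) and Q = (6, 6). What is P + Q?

The two points share x = 6 and their y-coordinates satisfy 11 + 6 ≡ 0 (mod 17), so they are inverses. Their sum is ∞.

O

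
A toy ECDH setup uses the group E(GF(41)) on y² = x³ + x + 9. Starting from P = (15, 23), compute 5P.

Double-and-add on 5 = (101)₂. Start with P = (15, 23) for the leading 1-bit.
double: tangent at (15, 23): λ = (3·15² + 1)/(2·23) ≡ 20/5. 5⁻¹ ≡ 33 (mod 41), so λ ≡ 20·33 ≡ 4.
  x = λ² - 15 - 15 = 16 - 30 ≡ 27; y = λ·(15 - 27) - 23 ≡ 11. → (27, 11)
double: tangent at (27, 11): λ = (3·27² + 1)/(2·11) ≡ 15/22. 22⁻¹ ≡ 28 (mod 41), so λ ≡ 15·28 ≡ 10.
  x = λ² - 27 - 27 = 100 - 54 ≡ 5; y = λ·(27 - 5) - 11 ≡ 4. → (5, 4)
add P: (5, 4) + (15, 23). λ = (23 - 4)/(15 - 5) ≡ 19/10 mod 41. 10⁻¹ ≡ 37 (mod 41) since 10·37 = 370 ≡ 1, so λ ≡ 6.
  x = λ² - 5 - 15 = 36 - 20 ≡ 16; y = λ·(5 - 16) - 4 ≡ 12. → (16, 12)

(16, 12)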